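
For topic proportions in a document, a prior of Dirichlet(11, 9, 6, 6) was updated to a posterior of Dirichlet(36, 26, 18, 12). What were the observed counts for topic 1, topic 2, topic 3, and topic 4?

counts (25, 17, 12, 6)

For a Dirichlet(α) prior with multinomial counts c, the posterior is Dirichlet(α + c) componentwise.
Counts are posterior − prior componentwise: 36−11=25, 26−9=17, 18−6=12, 12−6=6.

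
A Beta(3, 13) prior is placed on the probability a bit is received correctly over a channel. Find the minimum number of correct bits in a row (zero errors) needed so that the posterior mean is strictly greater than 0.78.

k = 44

After k correct bits and 0 errors the posterior is Beta(3+k, 13), with mean (3+k)/(3+13+k).
Set (3+k)/(16+k) > 0.78 and solve: k > (0.78·16 − 3)/(1 − 0.78) = 43.091.
The smallest integer exceeding 43.091 is 44, and checking k=44: (47)/(60) = 0.7833 > 0.78.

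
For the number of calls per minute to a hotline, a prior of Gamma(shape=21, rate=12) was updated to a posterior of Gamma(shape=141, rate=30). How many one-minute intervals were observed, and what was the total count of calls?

n = 18 one-minute intervals with total 120 calls

A Gamma(α, β) prior (rate parametrization) on a Poisson rate with n observations summing to S gives posterior Gamma(α+S, β+n).
Matching: Σxᵢ = 141 − 21 = 120 and n = 30 − 12 = 18.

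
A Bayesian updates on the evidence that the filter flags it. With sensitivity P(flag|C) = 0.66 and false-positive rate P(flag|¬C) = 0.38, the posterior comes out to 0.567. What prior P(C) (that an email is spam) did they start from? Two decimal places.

In odds form, posterior odds = prior odds × likelihood ratio, so prior odds = posterior odds ÷ LR.
Posterior odds = 0.567/(1−0.567) = 1.3095. LR = 0.66/0.38 = 1.7368.
Prior odds = 1.3095/1.7368 = 0.7540, so P(C) = 0.7540/(1+0.7540) ≈ 0.43.

P(C) = 0.43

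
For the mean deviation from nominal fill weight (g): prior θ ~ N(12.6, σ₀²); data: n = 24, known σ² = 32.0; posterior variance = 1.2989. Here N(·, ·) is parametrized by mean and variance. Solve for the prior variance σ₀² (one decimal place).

For the Normal–Normal model with known σ², precisions add: τ_n = τ₀ + n/σ².
So 1/σ₀² = 1/1.2989 − 24/32.0 = 0.769882 − 0.750000 = 0.019882.
Hence σ₀² = 1/0.019882 ≈ 50.3.

σ₀² = 50.3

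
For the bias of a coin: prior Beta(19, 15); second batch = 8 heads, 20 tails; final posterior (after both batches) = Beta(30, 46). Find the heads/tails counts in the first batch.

Sequential conjugate updates are equivalent to a single update on the pooled data, so total successes = posterior α − prior α and total failures = posterior β − prior β.
Total across both batches: 30−19=11 heads, 46−15=31 tails.
Subtract the second batch: 11−8=3 heads and 31−20=11 tails.

3 heads and 11 tails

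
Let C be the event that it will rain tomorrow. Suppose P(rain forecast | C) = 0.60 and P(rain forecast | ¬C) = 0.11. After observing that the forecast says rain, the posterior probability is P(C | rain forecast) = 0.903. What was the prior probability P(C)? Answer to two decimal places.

Bayes' rule in odds form gives O(C|E) = O(C)·[P(E|C)/P(E|¬C)], hence O(C) = O(C|E)/LR.
Posterior odds = 0.903/(1−0.903) = 9.3093. LR = 0.60/0.11 = 5.4545.
Prior odds = 9.3093/5.4545 = 1.7067, so P(C) = 1.7067/(1+1.7067) ≈ 0.63.

P(C) = 0.63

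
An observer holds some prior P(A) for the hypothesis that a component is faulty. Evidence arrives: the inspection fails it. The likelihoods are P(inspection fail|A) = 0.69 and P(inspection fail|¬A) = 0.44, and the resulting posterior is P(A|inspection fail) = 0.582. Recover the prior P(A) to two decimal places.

P(A) = 0.47

Bayes' rule in odds form gives O(A|E) = O(A)·[P(E|A)/P(E|¬A)], hence O(A) = O(A|E)/LR.
Posterior odds = 0.582/(1−0.582) = 1.3923. LR = 0.69/0.44 = 1.5682.
Prior odds = 1.3923/1.5682 = 0.8878, so P(A) = 0.8878/(1+0.8878) ≈ 0.47.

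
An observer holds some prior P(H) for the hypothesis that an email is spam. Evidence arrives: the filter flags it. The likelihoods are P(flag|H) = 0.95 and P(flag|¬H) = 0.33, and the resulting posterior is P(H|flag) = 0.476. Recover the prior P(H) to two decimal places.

Bayes' rule in odds form gives O(H|E) = O(H)·[P(E|H)/P(E|¬H)], hence O(H) = O(H|E)/LR.
Posterior odds = 0.476/(1−0.476) = 0.9084. LR = 0.95/0.33 = 2.8788.
Prior odds = 0.9084/2.8788 = 0.3155, so P(H) = 0.3155/(1+0.3155) ≈ 0.24.

P(H) = 0.24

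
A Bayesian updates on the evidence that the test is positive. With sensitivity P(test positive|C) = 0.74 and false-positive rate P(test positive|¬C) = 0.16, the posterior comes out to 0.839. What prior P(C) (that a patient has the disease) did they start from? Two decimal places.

Bayes' rule in odds form gives O(C|E) = O(C)·[P(E|C)/P(E|¬C)], hence O(C) = O(C|E)/LR.
Posterior odds = 0.839/(1−0.839) = 5.2112. LR = 0.74/0.16 = 4.6250.
Prior odds = 5.2112/4.6250 = 1.1267, so P(C) = 1.1267/(1+1.1267) ≈ 0.53.

P(C) = 0.53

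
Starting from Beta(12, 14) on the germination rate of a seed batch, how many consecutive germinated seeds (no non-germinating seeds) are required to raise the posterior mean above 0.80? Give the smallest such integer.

After k germinated seeds and 0 non-germinating seeds the posterior is Beta(12+k, 14), with mean (12+k)/(12+14+k).
Set (12+k)/(26+k) > 0.80 and solve: k > (0.80·26 − 12)/(1 − 0.80) = 44.000.
The smallest integer exceeding 44.000 is 45, and checking k=45: (57)/(71) = 0.8028 > 0.80.

k = 45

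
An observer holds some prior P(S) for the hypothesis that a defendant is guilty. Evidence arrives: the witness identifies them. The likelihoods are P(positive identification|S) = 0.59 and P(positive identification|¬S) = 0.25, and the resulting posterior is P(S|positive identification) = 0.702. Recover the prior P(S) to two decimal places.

In odds form, posterior odds = prior odds × likelihood ratio, so prior odds = posterior odds ÷ LR.
Posterior odds = 0.702/(1−0.702) = 2.3557. LR = 0.59/0.25 = 2.3600.
Prior odds = 2.3557/2.3600 = 0.9982, so P(S) = 0.9982/(1+0.9982) ≈ 0.50.

P(S) = 0.50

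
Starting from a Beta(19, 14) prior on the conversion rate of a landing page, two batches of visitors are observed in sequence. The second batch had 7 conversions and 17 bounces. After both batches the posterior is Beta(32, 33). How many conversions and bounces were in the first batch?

Because Beta–binomial updating is additive in the counts, the combined data contributed (α_post−α_prior, β_post−β_prior) successes and failures.
Total across both batches: 32−19=13 conversions, 33−14=19 bounces.
Subtract the second batch: 13−7=6 conversions and 19−17=2 bounces.

6 conversions and 2 bounces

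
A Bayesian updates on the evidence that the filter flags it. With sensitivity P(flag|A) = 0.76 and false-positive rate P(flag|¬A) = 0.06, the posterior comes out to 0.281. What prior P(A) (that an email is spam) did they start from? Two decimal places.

In odds form, posterior odds = prior odds × likelihood ratio, so prior odds = posterior odds ÷ LR.
Posterior odds = 0.281/(1−0.281) = 0.3908. LR = 0.76/0.06 = 12.6667.
Prior odds = 0.3908/12.6667 = 0.0309, so P(A) = 0.0309/(1+0.0309) ≈ 0.03.

P(A) = 0.03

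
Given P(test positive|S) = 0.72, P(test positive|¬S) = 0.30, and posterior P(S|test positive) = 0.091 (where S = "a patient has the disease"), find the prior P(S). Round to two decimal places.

In odds form, posterior odds = prior odds × likelihood ratio, so prior odds = posterior odds ÷ LR.
Posterior odds = 0.091/(1−0.091) = 0.1001. LR = 0.72/0.30 = 2.4000.
Prior odds = 0.1001/2.4000 = 0.0417, so P(S) = 0.0417/(1+0.0417) ≈ 0.04.

P(S) = 0.04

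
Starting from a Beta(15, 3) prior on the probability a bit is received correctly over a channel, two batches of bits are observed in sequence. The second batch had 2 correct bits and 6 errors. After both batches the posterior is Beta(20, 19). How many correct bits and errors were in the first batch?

Sequential conjugate updates are equivalent to a single update on the pooled data, so total successes = posterior α − prior α and total failures = posterior β − prior β.
Total across both batches: 20−15=5 correct bits, 19−3=16 errors.
Subtract the second batch: 5−2=3 correct bits and 16−6=10 errors.

3 correct bits and 10 errors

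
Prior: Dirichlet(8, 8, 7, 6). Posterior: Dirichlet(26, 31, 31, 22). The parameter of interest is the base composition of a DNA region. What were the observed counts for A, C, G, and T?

counts (18, 23, 24, 16)

For a Dirichlet(α) prior with multinomial counts c, the posterior is Dirichlet(α + c) componentwise.
Counts are posterior − prior componentwise: 26−8=18, 31−8=23, 31−7=24, 22−6=16.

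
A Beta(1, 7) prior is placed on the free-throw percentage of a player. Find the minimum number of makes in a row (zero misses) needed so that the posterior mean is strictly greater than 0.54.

After k makes and 0 misses the posterior is Beta(1+k, 7), with mean (1+k)/(1+7+k).
Set (1+k)/(8+k) > 0.54 and solve: k > (0.54·8 − 1)/(1 − 0.54) = 7.217.
The smallest integer exceeding 7.217 is 8, and checking k=8: (9)/(16) = 0.5625 > 0.54.

k = 8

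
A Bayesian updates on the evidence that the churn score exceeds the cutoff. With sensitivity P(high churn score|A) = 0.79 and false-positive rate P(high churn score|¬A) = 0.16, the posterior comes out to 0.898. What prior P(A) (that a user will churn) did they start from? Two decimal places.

P(A) = 0.64

Bayes' rule in odds form gives O(A|E) = O(A)·[P(E|A)/P(E|¬A)], hence O(A) = O(A|E)/LR.
Posterior odds = 0.898/(1−0.898) = 8.8039. LR = 0.79/0.16 = 4.9375.
Prior odds = 8.8039/4.9375 = 1.7831, so P(A) = 1.7831/(1+1.7831) ≈ 0.64.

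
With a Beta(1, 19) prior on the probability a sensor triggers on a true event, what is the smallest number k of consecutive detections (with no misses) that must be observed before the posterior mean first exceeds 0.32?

k = 8

After k detections and 0 misses the posterior is Beta(1+k, 19), with mean (1+k)/(1+19+k).
Set (1+k)/(20+k) > 0.32 and solve: k > (0.32·20 − 1)/(1 − 0.32) = 7.941.
The smallest integer exceeding 7.941 is 8, and checking k=8: (9)/(28) = 0.3214 > 0.32.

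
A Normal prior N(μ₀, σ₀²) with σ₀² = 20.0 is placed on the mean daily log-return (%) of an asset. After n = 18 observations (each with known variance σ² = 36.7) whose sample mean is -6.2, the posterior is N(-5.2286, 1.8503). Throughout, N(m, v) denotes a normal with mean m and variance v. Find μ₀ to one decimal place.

With known observation variance, the Normal–Normal posterior has precision τ_n = τ₀ + n/σ² and mean μ_n = (τ₀μ₀ + (n/σ²)x̄)/τ_n.
Here τ₀ = 1/20.0 = 0.050000 and τ_data = 18/36.7 = 0.490463, so τ_n = 0.540463.
Rearranging for μ₀: μ₀ = (μ_n·τ_n − τ_data·x̄)/τ₀ = (-5.2286·0.540463 − 0.490463·-6.2) / 0.050000 = 0.215006/0.050000 ≈ 4.3.

μ₀ = 4.3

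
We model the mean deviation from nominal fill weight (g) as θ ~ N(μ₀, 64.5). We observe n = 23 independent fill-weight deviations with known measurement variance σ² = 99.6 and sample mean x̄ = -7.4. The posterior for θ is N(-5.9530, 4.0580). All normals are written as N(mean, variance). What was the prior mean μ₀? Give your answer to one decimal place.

The posterior mean is a precision-weighted average: μ_n = (τ₀μ₀ + τ_data·x̄)/(τ₀+τ_data), with τ₀=1/σ₀² and τ_data=n/σ².
Here τ₀ = 1/64.5 = 0.015504 and τ_data = 23/99.6 = 0.230924, so τ_n = 0.246428.
Rearranging for μ₀: μ₀ = (μ_n·τ_n − τ_data·x̄)/τ₀ = (-5.9530·0.246428 − 0.230924·-7.4) / 0.015504 = 0.241852/0.015504 ≈ 15.6.

μ₀ = 15.6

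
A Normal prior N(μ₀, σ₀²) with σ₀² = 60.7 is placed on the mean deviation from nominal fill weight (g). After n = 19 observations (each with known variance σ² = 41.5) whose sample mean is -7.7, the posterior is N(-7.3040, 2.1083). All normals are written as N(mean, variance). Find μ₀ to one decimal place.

With known observation variance, the Normal–Normal posterior has precision τ_n = τ₀ + n/σ² and mean μ_n = (τ₀μ₀ + (n/σ²)x̄)/τ_n.
Here τ₀ = 1/60.7 = 0.016474 and τ_data = 19/41.5 = 0.457831, so τ_n = 0.474305.
Rearranging for μ₀: μ₀ = (μ_n·τ_n − τ_data·x̄)/τ₀ = (-7.3040·0.474305 − 0.457831·-7.7) / 0.016474 = 0.060975/0.016474 ≈ 3.7.

μ₀ = 3.7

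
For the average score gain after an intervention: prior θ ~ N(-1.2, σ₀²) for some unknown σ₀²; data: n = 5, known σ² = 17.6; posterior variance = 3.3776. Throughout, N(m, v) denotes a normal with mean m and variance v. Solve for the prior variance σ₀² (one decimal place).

For the Normal–Normal model with known σ², precisions add: τ_n = τ₀ + n/σ².
So 1/σ₀² = 1/3.3776 − 5/17.6 = 0.296068 − 0.284091 = 0.011977.
Hence σ₀² = 1/0.011977 ≈ 83.5.

σ₀² = 83.5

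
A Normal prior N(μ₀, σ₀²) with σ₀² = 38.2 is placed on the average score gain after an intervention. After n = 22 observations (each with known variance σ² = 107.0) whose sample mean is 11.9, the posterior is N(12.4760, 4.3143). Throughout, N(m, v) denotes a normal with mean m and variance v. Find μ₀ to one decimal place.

μ₀ = 17.0

With known observation variance, the Normal–Normal posterior has precision τ_n = τ₀ + n/σ² and mean μ_n = (τ₀μ₀ + (n/σ²)x̄)/τ_n.
Here τ₀ = 1/38.2 = 0.026178 and τ_data = 22/107.0 = 0.205607, so τ_n = 0.231785.
Rearranging for μ₀: μ₀ = (μ_n·τ_n − τ_data·x̄)/τ₀ = (12.4760·0.231785 − 0.205607·11.9) / 0.026178 = 0.445026/0.026178 ≈ 17.0.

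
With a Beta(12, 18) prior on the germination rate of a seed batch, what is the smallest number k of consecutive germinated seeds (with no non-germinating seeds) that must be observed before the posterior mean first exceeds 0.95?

After k germinated seeds and 0 non-germinating seeds the posterior is Beta(12+k, 18), with mean (12+k)/(12+18+k).
Set (12+k)/(30+k) > 0.95 and solve: k > (0.95·30 − 12)/(1 − 0.95) = 330.000.
The smallest integer exceeding 330.000 is 331.

k = 331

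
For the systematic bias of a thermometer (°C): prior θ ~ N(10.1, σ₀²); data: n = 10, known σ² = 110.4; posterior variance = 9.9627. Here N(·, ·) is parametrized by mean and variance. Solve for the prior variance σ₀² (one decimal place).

σ₀² = 102.1

For the Normal–Normal model with known σ², precisions add: τ_n = τ₀ + n/σ².
So 1/σ₀² = 1/9.9627 − 10/110.4 = 0.100374 − 0.090580 = 0.009794.
Hence σ₀² = 1/0.009794 ≈ 102.1.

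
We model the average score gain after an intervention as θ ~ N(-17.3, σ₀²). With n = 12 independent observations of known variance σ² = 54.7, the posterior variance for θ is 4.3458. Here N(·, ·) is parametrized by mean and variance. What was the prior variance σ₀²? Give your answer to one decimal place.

σ₀² = 93.2

Posterior precision equals prior precision plus data precision: 1/σ_n² = 1/σ₀² + n/σ².
So 1/σ₀² = 1/4.3458 − 12/54.7 = 0.230107 − 0.219378 = 0.010729.
Hence σ₀² = 1/0.010729 ≈ 93.2.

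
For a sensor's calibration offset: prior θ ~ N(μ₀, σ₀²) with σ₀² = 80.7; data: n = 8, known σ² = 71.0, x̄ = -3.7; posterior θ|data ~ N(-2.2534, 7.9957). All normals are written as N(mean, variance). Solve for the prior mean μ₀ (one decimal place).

With known observation variance, the Normal–Normal posterior has precision τ_n = τ₀ + n/σ² and mean μ_n = (τ₀μ₀ + (n/σ²)x̄)/τ_n.
Here τ₀ = 1/80.7 = 0.012392 and τ_data = 8/71.0 = 0.112676, so τ_n = 0.125068.
Rearranging for μ₀: μ₀ = (μ_n·τ_n − τ_data·x̄)/τ₀ = (-2.2534·0.125068 − 0.112676·-3.7) / 0.012392 = 0.135073/0.012392 ≈ 10.9.

μ₀ = 10.9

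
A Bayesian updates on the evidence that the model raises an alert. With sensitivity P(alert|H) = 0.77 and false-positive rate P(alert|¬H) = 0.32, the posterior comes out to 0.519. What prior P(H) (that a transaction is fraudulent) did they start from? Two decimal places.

Bayes' rule in odds form gives O(H|E) = O(H)·[P(E|H)/P(E|¬H)], hence O(H) = O(H|E)/LR.
Posterior odds = 0.519/(1−0.519) = 1.0790. LR = 0.77/0.32 = 2.4062.
Prior odds = 1.0790/2.4062 = 0.4484, so P(H) = 0.4484/(1+0.4484) ≈ 0.31.

P(H) = 0.31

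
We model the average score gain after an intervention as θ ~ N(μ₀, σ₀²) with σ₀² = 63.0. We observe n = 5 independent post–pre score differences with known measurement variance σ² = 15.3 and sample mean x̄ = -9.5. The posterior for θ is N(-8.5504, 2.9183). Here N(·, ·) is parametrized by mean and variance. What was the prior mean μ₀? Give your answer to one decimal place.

μ₀ = 11.0

With known observation variance, the Normal–Normal posterior has precision τ_n = τ₀ + n/σ² and mean μ_n = (τ₀μ₀ + (n/σ²)x̄)/τ_n.
Here τ₀ = 1/63.0 = 0.015873 and τ_data = 5/15.3 = 0.326797, so τ_n = 0.342670.
Rearranging for μ₀: μ₀ = (μ_n·τ_n − τ_data·x̄)/τ₀ = (-8.5504·0.342670 − 0.326797·-9.5) / 0.015873 = 0.174606/0.015873 ≈ 11.0.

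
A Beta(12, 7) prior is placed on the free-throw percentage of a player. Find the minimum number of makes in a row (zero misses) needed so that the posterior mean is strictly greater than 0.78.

After k makes and 0 misses the posterior is Beta(12+k, 7), with mean (12+k)/(12+7+k).
Set (12+k)/(19+k) > 0.78 and solve: k > (0.78·19 − 12)/(1 − 0.78) = 12.818.
The smallest integer exceeding 12.818 is 13.

k = 13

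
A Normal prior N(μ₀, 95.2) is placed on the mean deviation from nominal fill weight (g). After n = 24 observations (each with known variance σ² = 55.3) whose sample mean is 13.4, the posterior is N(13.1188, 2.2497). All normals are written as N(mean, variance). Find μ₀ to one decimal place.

With known observation variance, the Normal–Normal posterior has precision τ_n = τ₀ + n/σ² and mean μ_n = (τ₀μ₀ + (n/σ²)x̄)/τ_n.
Here τ₀ = 1/95.2 = 0.010504 and τ_data = 24/55.3 = 0.433996, so τ_n = 0.444500.
Rearranging for μ₀: μ₀ = (μ_n·τ_n − τ_data·x̄)/τ₀ = (13.1188·0.444500 − 0.433996·13.4) / 0.010504 = 0.015760/0.010504 ≈ 1.5.

μ₀ = 1.5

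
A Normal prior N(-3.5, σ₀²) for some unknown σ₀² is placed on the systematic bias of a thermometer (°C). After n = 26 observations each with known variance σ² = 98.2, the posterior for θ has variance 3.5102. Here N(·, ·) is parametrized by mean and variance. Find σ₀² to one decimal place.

Posterior precision equals prior precision plus data precision: 1/σ_n² = 1/σ₀² + n/σ².
So 1/σ₀² = 1/3.5102 − 26/98.2 = 0.284884 − 0.264766 = 0.020118.
Hence σ₀² = 1/0.020118 ≈ 49.7.

σ₀² = 49.7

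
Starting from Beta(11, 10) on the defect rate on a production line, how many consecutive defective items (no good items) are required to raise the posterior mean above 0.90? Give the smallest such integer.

k = 80

After k defective items and 0 good items the posterior is Beta(11+k, 10), with mean (11+k)/(11+10+k).
Set (11+k)/(21+k) > 0.90 and solve: k > (0.90·21 − 11)/(1 − 0.90) = 79.000.
The smallest integer exceeding 79.000 is 80, and checking k=80: (91)/(101) = 0.9010 > 0.90.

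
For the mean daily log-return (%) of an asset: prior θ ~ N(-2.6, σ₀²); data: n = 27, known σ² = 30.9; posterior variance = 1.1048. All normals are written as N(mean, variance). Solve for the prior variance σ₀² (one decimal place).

σ₀² = 31.9

Posterior precision equals prior precision plus data precision: 1/σ_n² = 1/σ₀² + n/σ².
So 1/σ₀² = 1/1.1048 − 27/30.9 = 0.905141 − 0.873786 = 0.031355.
Hence σ₀² = 1/0.031355 ≈ 31.9.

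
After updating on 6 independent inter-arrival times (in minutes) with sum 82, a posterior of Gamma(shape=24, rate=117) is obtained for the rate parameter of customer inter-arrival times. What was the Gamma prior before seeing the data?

Gamma(shape=18, rate=35)

Gamma–exponential conjugacy: posterior shape = α + n, posterior rate = β + Σtᵢ.
So α = 24 − 6 = 18 and β = 117 − 82 = 35.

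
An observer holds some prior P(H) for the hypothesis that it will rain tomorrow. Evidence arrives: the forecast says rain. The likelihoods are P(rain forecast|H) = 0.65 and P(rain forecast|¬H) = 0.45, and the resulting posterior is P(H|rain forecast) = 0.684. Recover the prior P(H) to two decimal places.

In odds form, posterior odds = prior odds × likelihood ratio, so prior odds = posterior odds ÷ LR.
Posterior odds = 0.684/(1−0.684) = 2.1646. LR = 0.65/0.45 = 1.4444.
Prior odds = 2.1646/1.4444 = 1.4986, so P(H) = 1.4986/(1+1.4986) ≈ 0.60.

P(H) = 0.60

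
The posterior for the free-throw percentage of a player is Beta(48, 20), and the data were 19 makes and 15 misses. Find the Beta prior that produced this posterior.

A Beta(a, b) prior with s successes and f failures in binomial data gives a Beta(a+s, b+f) posterior.
So a = 48 − 19 = 29 and b = 20 − 15 = 5.

Beta(29, 5)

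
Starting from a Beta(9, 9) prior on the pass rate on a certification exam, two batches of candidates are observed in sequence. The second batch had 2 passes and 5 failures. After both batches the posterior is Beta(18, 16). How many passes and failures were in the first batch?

Sequential conjugate updates are equivalent to a single update on the pooled data, so total successes = posterior α − prior α and total failures = posterior β − prior β.
Total across both batches: 18−9=9 passes, 16−9=7 failures.
Subtract the second batch: 9−2=7 passes and 7−5=2 failures.

7 passes and 2 failures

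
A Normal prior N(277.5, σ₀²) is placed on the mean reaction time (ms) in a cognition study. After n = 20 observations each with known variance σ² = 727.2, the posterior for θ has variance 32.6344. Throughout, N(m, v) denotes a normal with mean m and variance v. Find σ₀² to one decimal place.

For the Normal–Normal model with known σ², precisions add: τ_n = τ₀ + n/σ².
So 1/σ₀² = 1/32.6344 − 20/727.2 = 0.030643 − 0.027503 = 0.003140.
Hence σ₀² = 1/0.003140 ≈ 318.5.

σ₀² = 318.5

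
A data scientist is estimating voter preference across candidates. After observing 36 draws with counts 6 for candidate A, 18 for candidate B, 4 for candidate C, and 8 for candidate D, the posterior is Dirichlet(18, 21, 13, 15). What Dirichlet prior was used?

For a Dirichlet(α) prior with multinomial counts c, the posterior is Dirichlet(α + c) componentwise.
Subtract each count from the matching posterior parameter: 18−6=12, 21−18=3, 13−4=9, 15−8=7.

Dirichlet(12, 3, 9, 7)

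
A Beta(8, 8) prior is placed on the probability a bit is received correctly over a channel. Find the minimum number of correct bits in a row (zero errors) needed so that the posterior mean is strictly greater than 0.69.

k = 10

After k correct bits and 0 errors the posterior is Beta(8+k, 8), with mean (8+k)/(8+8+k).
Set (8+k)/(16+k) > 0.69 and solve: k > (0.69·16 − 8)/(1 − 0.69) = 9.806.
The smallest integer exceeding 9.806 is 10.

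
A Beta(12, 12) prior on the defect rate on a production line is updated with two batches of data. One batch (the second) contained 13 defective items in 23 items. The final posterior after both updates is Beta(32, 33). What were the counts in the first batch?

Sequential conjugate updates are equivalent to a single update on the pooled data, so total successes = posterior α − prior α and total failures = posterior β − prior β.
Total across both batches: 32−12=20 defective items, 33−12=21 good items.
Subtract the second batch: 20−13=7 defective items and 21−10=11 good items.

7 defective items and 11 good items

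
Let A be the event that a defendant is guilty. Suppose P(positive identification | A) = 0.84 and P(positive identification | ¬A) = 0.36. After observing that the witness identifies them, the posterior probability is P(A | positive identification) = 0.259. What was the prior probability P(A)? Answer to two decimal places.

Bayes' rule in odds form gives O(A|E) = O(A)·[P(E|A)/P(E|¬A)], hence O(A) = O(A|E)/LR.
Posterior odds = 0.259/(1−0.259) = 0.3495. LR = 0.84/0.36 = 2.3333.
Prior odds = 0.3495/2.3333 = 0.1498, so P(A) = 0.1498/(1+0.1498) ≈ 0.13.

P(A) = 0.13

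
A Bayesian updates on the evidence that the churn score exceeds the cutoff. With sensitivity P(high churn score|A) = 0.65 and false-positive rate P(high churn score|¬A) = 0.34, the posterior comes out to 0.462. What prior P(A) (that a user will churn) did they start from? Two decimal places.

Bayes' rule in odds form gives O(A|E) = O(A)·[P(E|A)/P(E|¬A)], hence O(A) = O(A|E)/LR.
Posterior odds = 0.462/(1−0.462) = 0.8587. LR = 0.65/0.34 = 1.9118.
Prior odds = 0.8587/1.9118 = 0.4492, so P(A) = 0.4492/(1+0.4492) ≈ 0.31.

P(A) = 0.31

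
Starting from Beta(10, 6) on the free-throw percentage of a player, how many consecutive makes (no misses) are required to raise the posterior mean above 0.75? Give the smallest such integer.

After k makes and 0 misses the posterior is Beta(10+k, 6), with mean (10+k)/(10+6+k).
Set (10+k)/(16+k) > 0.75 and solve: k > (0.75·16 − 10)/(1 − 0.75) = 8.000.
The smallest integer exceeding 8.000 is 9, and checking k=9: (19)/(25) = 0.7600 > 0.75.

k = 9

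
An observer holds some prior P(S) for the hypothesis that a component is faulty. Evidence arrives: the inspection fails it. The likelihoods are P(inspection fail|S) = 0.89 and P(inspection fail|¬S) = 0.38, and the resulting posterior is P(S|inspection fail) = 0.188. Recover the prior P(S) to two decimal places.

P(S) = 0.09

In odds form, posterior odds = prior odds × likelihood ratio, so prior odds = posterior odds ÷ LR.
Posterior odds = 0.188/(1−0.188) = 0.2315. LR = 0.89/0.38 = 2.3421.
Prior odds = 0.2315/2.3421 = 0.0988, so P(S) = 0.0988/(1+0.0988) ≈ 0.09.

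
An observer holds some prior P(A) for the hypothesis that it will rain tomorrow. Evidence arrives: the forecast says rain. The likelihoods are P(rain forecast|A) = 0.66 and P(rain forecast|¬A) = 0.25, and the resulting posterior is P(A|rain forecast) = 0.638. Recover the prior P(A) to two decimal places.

P(A) = 0.40

In odds form, posterior odds = prior odds × likelihood ratio, so prior odds = posterior odds ÷ LR.
Posterior odds = 0.638/(1−0.638) = 1.7624. LR = 0.66/0.25 = 2.6400.
Prior odds = 1.7624/2.6400 = 0.6676, so P(A) = 0.6676/(1+0.6676) ≈ 0.40.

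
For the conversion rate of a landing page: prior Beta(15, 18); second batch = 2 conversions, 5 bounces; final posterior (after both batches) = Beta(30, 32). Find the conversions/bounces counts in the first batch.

Because Beta–binomial updating is additive in the counts, the combined data contributed (α_post−α_prior, β_post−β_prior) successes and failures.
Total across both batches: 30−15=15 conversions, 32−18=14 bounces.
Subtract the second batch: 15−2=13 conversions and 14−5=9 bounces.

13 conversions and 9 bounces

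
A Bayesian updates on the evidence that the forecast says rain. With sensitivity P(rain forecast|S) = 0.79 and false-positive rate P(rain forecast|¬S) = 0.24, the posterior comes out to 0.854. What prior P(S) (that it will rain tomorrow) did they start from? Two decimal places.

In odds form, posterior odds = prior odds × likelihood ratio, so prior odds = posterior odds ÷ LR.
Posterior odds = 0.854/(1−0.854) = 5.8493. LR = 0.79/0.24 = 3.2917.
Prior odds = 5.8493/3.2917 = 1.7770, so P(S) = 1.7770/(1+1.7770) ≈ 0.64.

P(S) = 0.64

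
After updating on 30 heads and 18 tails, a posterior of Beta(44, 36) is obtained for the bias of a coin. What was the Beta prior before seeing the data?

Beta(14, 18)

A Beta(α, β) prior with s successes and f failures in binomial data gives a Beta(α+s, β+f) posterior.
Subtract the data counts: 44−30=14, 36−18=18.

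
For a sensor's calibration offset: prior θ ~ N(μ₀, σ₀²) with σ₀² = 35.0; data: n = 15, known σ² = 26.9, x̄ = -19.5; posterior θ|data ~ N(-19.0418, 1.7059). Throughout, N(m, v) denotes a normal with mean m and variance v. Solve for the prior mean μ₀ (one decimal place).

The posterior mean is a precision-weighted average: μ_n = (τ₀μ₀ + τ_data·x̄)/(τ₀+τ_data), with τ₀=1/σ₀² and τ_data=n/σ².
Here τ₀ = 1/35.0 = 0.028571 and τ_data = 15/26.9 = 0.557621, so τ_n = 0.586192.
Rearranging for μ₀: μ₀ = (μ_n·τ_n − τ_data·x̄)/τ₀ = (-19.0418·0.586192 − 0.557621·-19.5) / 0.028571 = -0.288541/0.028571 ≈ -10.1.

μ₀ = -10.1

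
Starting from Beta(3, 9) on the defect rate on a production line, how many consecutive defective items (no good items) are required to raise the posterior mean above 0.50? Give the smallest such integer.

k = 7

After k defective items and 0 good items the posterior is Beta(3+k, 9), with mean (3+k)/(3+9+k).
Set (3+k)/(12+k) > 0.50 and solve: k > (0.50·12 − 3)/(1 − 0.50) = 6.000.
The smallest integer exceeding 6.000 is 7, and checking k=7: (10)/(19) = 0.5263 > 0.50.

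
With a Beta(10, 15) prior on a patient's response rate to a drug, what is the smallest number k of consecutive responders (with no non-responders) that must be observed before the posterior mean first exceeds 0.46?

k = 3

After k responders and 0 non-responders the posterior is Beta(10+k, 15), with mean (10+k)/(10+15+k).
Set (10+k)/(25+k) > 0.46 and solve: k > (0.46·25 − 10)/(1 − 0.46) = 2.778.
The smallest integer exceeding 2.778 is 3.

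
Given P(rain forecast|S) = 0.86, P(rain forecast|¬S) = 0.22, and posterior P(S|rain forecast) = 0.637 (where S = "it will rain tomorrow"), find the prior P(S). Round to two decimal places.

In odds form, posterior odds = prior odds × likelihood ratio, so prior odds = posterior odds ÷ LR.
Posterior odds = 0.637/(1−0.637) = 1.7548. LR = 0.86/0.22 = 3.9091.
Prior odds = 1.7548/3.9091 = 0.4489, so P(S) = 0.4489/(1+0.4489) ≈ 0.31.

P(S) = 0.31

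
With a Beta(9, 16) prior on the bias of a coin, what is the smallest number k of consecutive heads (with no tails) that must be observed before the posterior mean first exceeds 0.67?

k = 24

After k heads and 0 tails the posterior is Beta(9+k, 16), with mean (9+k)/(9+16+k).
Set (9+k)/(25+k) > 0.67 and solve: k > (0.67·25 − 9)/(1 − 0.67) = 23.485.
The smallest integer exceeding 23.485 is 24.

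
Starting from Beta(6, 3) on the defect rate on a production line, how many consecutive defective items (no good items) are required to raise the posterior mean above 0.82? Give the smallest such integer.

After k defective items and 0 good items the posterior is Beta(6+k, 3), with mean (6+k)/(6+3+k).
Set (6+k)/(9+k) > 0.82 and solve: k > (0.82·9 − 6)/(1 − 0.82) = 7.667.
The smallest integer exceeding 7.667 is 8, and checking k=8: (14)/(17) = 0.8235 > 0.82.

k = 8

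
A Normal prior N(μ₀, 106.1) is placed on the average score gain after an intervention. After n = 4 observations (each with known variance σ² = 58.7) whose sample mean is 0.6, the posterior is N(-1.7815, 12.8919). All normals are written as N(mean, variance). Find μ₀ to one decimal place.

μ₀ = -19.0

The posterior mean is a precision-weighted average: μ_n = (τ₀μ₀ + τ_data·x̄)/(τ₀+τ_data), with τ₀=1/σ₀² and τ_data=n/σ².
Here τ₀ = 1/106.1 = 0.009425 and τ_data = 4/58.7 = 0.068143, so τ_n = 0.077568.
Rearranging for μ₀: μ₀ = (μ_n·τ_n − τ_data·x̄)/τ₀ = (-1.7815·0.077568 − 0.068143·0.6) / 0.009425 = -0.179073/0.009425 ≈ -19.0.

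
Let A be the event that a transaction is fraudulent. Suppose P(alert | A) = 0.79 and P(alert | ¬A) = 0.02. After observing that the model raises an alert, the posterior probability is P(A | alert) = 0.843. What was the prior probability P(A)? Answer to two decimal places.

P(A) = 0.12

Bayes' rule in odds form gives O(A|E) = O(A)·[P(E|A)/P(E|¬A)], hence O(A) = O(A|E)/LR.
Posterior odds = 0.843/(1−0.843) = 5.3694. LR = 0.79/0.02 = 39.5000.
Prior odds = 5.3694/39.5000 = 0.1359, so P(A) = 0.1359/(1+0.1359) ≈ 0.12.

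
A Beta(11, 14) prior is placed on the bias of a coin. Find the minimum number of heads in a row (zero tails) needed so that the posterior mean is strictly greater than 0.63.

k = 13

After k heads and 0 tails the posterior is Beta(11+k, 14), with mean (11+k)/(11+14+k).
Set (11+k)/(25+k) > 0.63 and solve: k > (0.63·25 − 11)/(1 − 0.63) = 12.838.
The smallest integer exceeding 12.838 is 13, and checking k=13: (24)/(38) = 0.6316 > 0.63.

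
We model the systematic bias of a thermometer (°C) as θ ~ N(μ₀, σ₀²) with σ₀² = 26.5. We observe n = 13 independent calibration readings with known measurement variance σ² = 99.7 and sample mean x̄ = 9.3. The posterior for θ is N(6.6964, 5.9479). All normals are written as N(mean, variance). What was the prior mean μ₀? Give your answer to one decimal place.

With known observation variance, the Normal–Normal posterior has precision τ_n = τ₀ + n/σ² and mean μ_n = (τ₀μ₀ + (n/σ²)x̄)/τ_n.
Here τ₀ = 1/26.5 = 0.037736 and τ_data = 13/99.7 = 0.130391, so τ_n = 0.168127.
Rearranging for μ₀: μ₀ = (μ_n·τ_n − τ_data·x̄)/τ₀ = (6.6964·0.168127 − 0.130391·9.3) / 0.037736 = -0.086791/0.037736 ≈ -2.3.

μ₀ = -2.3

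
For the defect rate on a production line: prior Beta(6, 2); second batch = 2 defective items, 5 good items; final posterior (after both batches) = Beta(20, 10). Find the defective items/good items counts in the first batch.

Sequential conjugate updates are equivalent to a single update on the pooled data, so total successes = posterior α − prior α and total failures = posterior β − prior β.
Total across both batches: 20−6=14 defective items, 10−2=8 good items.
Subtract the second batch: 14−2=12 defective items and 8−5=3 good items.

12 defective items and 3 good items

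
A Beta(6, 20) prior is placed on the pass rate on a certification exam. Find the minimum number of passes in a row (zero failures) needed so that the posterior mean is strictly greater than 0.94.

After k passes and 0 failures the posterior is Beta(6+k, 20), with mean (6+k)/(6+20+k).
Set (6+k)/(26+k) > 0.94 and solve: k > (0.94·26 − 6)/(1 − 0.94) = 307.333.
The smallest integer exceeding 307.333 is 308.

k = 308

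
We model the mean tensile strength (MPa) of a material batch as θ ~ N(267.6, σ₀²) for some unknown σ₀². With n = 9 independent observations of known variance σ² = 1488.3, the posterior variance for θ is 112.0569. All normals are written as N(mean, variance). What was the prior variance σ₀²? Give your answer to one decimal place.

Posterior precision equals prior precision plus data precision: 1/σ_n² = 1/σ₀² + n/σ².
So 1/σ₀² = 1/112.0569 − 9/1488.3 = 0.008924 − 0.006047 = 0.002877.
Hence σ₀² = 1/0.002877 ≈ 347.6.

σ₀² = 347.6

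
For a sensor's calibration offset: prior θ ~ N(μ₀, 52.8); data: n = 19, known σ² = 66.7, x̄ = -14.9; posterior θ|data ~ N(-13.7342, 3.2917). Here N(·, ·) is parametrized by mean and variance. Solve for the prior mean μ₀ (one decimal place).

μ₀ = 3.8

The posterior mean is a precision-weighted average: μ_n = (τ₀μ₀ + τ_data·x̄)/(τ₀+τ_data), with τ₀=1/σ₀² and τ_data=n/σ².
Here τ₀ = 1/52.8 = 0.018939 and τ_data = 19/66.7 = 0.284858, so τ_n = 0.303797.
Rearranging for μ₀: μ₀ = (μ_n·τ_n − τ_data·x̄)/τ₀ = (-13.7342·0.303797 − 0.284858·-14.9) / 0.018939 = 0.071975/0.018939 ≈ 3.8.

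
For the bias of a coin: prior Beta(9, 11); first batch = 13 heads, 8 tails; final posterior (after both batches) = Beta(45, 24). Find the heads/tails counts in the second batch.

23 heads and 5 tails

Sequential conjugate updates are equivalent to a single update on the pooled data, so total successes = posterior α − prior α and total failures = posterior β − prior β.
Total across both batches: 45−9=36 heads, 24−11=13 tails.
Subtract the first batch: 36−13=23 heads and 13−8=5 tails.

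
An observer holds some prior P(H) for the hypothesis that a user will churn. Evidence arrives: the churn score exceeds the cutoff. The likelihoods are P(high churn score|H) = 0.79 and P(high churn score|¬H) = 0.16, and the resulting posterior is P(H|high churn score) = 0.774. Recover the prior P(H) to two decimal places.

P(H) = 0.41

In odds form, posterior odds = prior odds × likelihood ratio, so prior odds = posterior odds ÷ LR.
Posterior odds = 0.774/(1−0.774) = 3.4248. LR = 0.79/0.16 = 4.9375.
Prior odds = 3.4248/4.9375 = 0.6936, so P(H) = 0.6936/(1+0.6936) ≈ 0.41.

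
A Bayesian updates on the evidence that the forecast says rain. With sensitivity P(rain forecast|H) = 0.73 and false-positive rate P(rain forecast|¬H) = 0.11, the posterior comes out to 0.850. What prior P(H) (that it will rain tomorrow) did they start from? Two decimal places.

Bayes' rule in odds form gives O(H|E) = O(H)·[P(E|H)/P(E|¬H)], hence O(H) = O(H|E)/LR.
Posterior odds = 0.850/(1−0.850) = 5.6667. LR = 0.73/0.11 = 6.6364.
Prior odds = 5.6667/6.6364 = 0.8539, so P(H) = 0.8539/(1+0.8539) ≈ 0.46.

P(H) = 0.46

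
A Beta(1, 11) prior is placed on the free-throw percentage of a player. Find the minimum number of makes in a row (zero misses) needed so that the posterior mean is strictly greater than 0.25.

k = 3

After k makes and 0 misses the posterior is Beta(1+k, 11), with mean (1+k)/(1+11+k).
Set (1+k)/(12+k) > 0.25 and solve: k > (0.25·12 − 1)/(1 − 0.25) = 2.667.
The smallest integer exceeding 2.667 is 3, and checking k=3: (4)/(15) = 0.2667 > 0.25.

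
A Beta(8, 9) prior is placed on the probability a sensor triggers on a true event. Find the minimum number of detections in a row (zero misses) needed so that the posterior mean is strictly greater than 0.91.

k = 84

After k detections and 0 misses the posterior is Beta(8+k, 9), with mean (8+k)/(8+9+k).
Set (8+k)/(17+k) > 0.91 and solve: k > (0.91·17 − 8)/(1 − 0.91) = 83.000.
The smallest integer exceeding 83.000 is 84.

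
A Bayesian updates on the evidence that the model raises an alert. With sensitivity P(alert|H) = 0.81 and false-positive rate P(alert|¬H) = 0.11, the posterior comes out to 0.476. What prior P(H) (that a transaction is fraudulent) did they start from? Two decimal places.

P(H) = 0.11

In odds form, posterior odds = prior odds × likelihood ratio, so prior odds = posterior odds ÷ LR.
Posterior odds = 0.476/(1−0.476) = 0.9084. LR = 0.81/0.11 = 7.3636.
Prior odds = 0.9084/7.3636 = 0.1234, so P(H) = 0.1234/(1+0.1234) ≈ 0.11.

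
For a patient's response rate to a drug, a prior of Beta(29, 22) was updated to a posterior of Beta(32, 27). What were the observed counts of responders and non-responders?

3 responders and 5 non-responders

Beta is conjugate to the binomial likelihood: posterior = Beta(a+s, b+f).
So s = 32 − 29 = 3 and f = 27 − 22 = 5.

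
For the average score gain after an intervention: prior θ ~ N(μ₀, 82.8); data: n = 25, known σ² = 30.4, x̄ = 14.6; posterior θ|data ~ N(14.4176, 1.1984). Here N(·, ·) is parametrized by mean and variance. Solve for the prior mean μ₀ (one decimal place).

μ₀ = 2.0

With known observation variance, the Normal–Normal posterior has precision τ_n = τ₀ + n/σ² and mean μ_n = (τ₀μ₀ + (n/σ²)x̄)/τ_n.
Here τ₀ = 1/82.8 = 0.012077 and τ_data = 25/30.4 = 0.822368, so τ_n = 0.834445.
Rearranging for μ₀: μ₀ = (μ_n·τ_n − τ_data·x̄)/τ₀ = (14.4176·0.834445 − 0.822368·14.6) / 0.012077 = 0.024121/0.012077 ≈ 2.0.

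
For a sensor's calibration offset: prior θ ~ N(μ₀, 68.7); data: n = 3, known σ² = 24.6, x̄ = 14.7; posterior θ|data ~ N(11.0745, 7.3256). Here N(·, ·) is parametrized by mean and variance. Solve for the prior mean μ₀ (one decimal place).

With known observation variance, the Normal–Normal posterior has precision τ_n = τ₀ + n/σ² and mean μ_n = (τ₀μ₀ + (n/σ²)x̄)/τ_n.
Here τ₀ = 1/68.7 = 0.014556 and τ_data = 3/24.6 = 0.121951, so τ_n = 0.136507.
Rearranging for μ₀: μ₀ = (μ_n·τ_n − τ_data·x̄)/τ₀ = (11.0745·0.136507 − 0.121951·14.7) / 0.014556 = -0.280933/0.014556 ≈ -19.3.

μ₀ = -19.3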